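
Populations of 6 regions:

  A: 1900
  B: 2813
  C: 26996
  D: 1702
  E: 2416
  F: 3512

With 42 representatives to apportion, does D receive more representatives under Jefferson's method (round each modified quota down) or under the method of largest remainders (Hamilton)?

Jefferson: A 2, B 3, C 30, D 1, E 2, F 4.
Hamilton: A 2, B 3, C 29, D 2, E 2, F 4.
D gets 1 under Jefferson and 2 under Hamilton.

Hamilton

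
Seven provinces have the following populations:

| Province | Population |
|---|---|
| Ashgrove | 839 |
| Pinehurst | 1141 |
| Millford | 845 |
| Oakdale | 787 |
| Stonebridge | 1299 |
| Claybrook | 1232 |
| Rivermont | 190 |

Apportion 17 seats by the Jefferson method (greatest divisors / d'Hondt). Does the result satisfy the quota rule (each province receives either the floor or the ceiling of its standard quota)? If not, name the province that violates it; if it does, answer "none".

none

Standard quotas: Ashgrove 2.252, Pinehurst 3.063, Millford 2.268, Oakdale 2.113, Stonebridge 3.487, Claybrook 3.307, Rivermont 0.510.
Jefferson allocation: Ashgrove 2, Pinehurst 3, Millford 2, Oakdale 2, Stonebridge 4, Claybrook 4, Rivermont 0.
Every allocation lies between the lower and upper quota.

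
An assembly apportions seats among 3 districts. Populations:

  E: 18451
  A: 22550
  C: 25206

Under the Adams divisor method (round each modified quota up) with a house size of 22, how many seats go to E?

6

Standard divisor 66207/22 ≈ 3009.409; standard quotas: E 6.131, A 7.493, C 8.376.
Rounding up gives 7, 8, 9 = 24 seats, so the divisor must be adjusted.
With modified divisor 3200: modified quotas E 5.766, A 7.047, C 7.877.
Rounding up: E 6, A 8, C 8 (total 22).
E receives 6.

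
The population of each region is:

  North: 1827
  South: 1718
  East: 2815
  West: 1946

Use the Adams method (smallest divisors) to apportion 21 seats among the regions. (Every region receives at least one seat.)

North 5, South 4, East 7, West 5

Standard divisor 8306/21 ≈ 395.524; standard quotas: North 4.619, South 4.344, East 7.117, West 4.920.
Rounding up gives 5, 5, 8, 5 = 23 seats, so the divisor must be adjusted.
With modified divisor 440: modified quotas North 4.152, South 3.905, East 6.398, West 4.423.
Rounding up: North 5, South 4, East 7, West 5 (total 21).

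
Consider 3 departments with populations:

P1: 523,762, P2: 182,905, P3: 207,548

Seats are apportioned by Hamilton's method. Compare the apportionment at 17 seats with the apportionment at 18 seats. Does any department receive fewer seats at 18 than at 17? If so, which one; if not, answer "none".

none

At 17 seats: P1 10, P2 3, P3 4.
At 18 seats: P1 10, P2 4, P3 4.
No department's allocation decreased.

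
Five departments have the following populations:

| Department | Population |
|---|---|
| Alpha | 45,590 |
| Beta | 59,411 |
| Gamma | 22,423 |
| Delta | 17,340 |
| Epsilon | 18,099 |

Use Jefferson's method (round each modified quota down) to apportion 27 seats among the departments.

Alpha 8, Beta 10, Gamma 3, Delta 3, Epsilon 3

Standard divisor 162863/27 ≈ 6031.963; standard quotas: Alpha 7.558, Beta 9.849, Gamma 3.717, Delta 2.875, Epsilon 3.001.
Rounding down gives 7, 9, 3, 2, 3 = 24 seats, so the divisor must be adjusted.
With modified divisor 5650: modified quotas Alpha 8.069, Beta 10.515, Gamma 3.969, Delta 3.069, Epsilon 3.203.
Rounding down: Alpha 8, Beta 10, Gamma 3, Delta 3, Epsilon 3 (total 27).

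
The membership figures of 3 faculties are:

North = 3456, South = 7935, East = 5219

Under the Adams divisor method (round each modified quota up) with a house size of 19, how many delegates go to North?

4

Standard divisor 16610/19 ≈ 874.211; standard quotas: North 3.953, South 9.077, East 5.970.
Rounding up gives 4, 10, 6 = 20 seats, so the divisor must be adjusted.
With modified divisor 900: modified quotas North 3.840, South 8.817, East 5.799.
Rounding up: North 4, South 9, East 6 (total 19).
North receives 4.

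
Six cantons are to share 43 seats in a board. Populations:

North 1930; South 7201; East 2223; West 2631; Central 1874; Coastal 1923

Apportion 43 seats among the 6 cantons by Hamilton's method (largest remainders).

North 5, South 17, East 5, West 6, Central 5, Coastal 5

Total 17782; standard divisor 17782/43 ≈ 413.535.
Standard quotas: North 4.6671, South 17.4133, East 5.3756, West 6.3622, Central 4.5317, Coastal 4.6502.
Lower quotas: North 4, South 17, East 5, West 6, Central 4, Coastal 4 (sum 40, leaving 3 seats).
Remainders in descending order: North 0.6671, Coastal 0.6502, Central 0.5317, South 0.4133, East 0.3756, West 0.3622.
Largest remainders: North, Coastal, Central receive the extra seats.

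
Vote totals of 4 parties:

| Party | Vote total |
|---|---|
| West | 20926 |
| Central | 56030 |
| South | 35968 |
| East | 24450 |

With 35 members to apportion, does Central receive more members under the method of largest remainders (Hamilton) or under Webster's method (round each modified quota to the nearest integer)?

Hamilton: West 6, Central 14, South 9, East 6.
Webster: West 5, Central 15, South 9, East 6.
Central gets 14 under Hamilton and 15 under Webster.

Webster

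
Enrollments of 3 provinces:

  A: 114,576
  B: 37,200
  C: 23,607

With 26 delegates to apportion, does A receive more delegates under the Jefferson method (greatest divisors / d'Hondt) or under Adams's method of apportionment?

Jefferson

Jefferson: A 18, B 5, C 3.
Adams: A 16, B 6, C 4.
A gets 18 under Jefferson and 16 under Adams.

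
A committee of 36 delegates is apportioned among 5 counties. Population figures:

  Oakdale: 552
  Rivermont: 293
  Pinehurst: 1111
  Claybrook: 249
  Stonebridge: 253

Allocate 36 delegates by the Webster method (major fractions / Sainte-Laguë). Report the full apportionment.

Standard divisor 2458/36 ≈ 68.278; standard quotas: Oakdale 8.085, Rivermont 4.291, Pinehurst 16.272, Claybrook 3.647, Stonebridge 3.705.
Rounding to the nearest integer gives Oakdale 8, Rivermont 4, Pinehurst 16, Claybrook 4, Stonebridge 4 — total 36, matching the house size, so no adjustment is needed.

Oakdale 8; Rivermont 4; Pinehurst 16; Claybrook 4; Stonebridge 4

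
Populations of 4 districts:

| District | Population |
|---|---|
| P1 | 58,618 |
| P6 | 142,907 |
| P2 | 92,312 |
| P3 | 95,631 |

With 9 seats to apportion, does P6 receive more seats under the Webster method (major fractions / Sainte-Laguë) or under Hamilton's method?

Webster: P1 1, P6 4, P2 2, P3 2.
Hamilton: P1 2, P6 3, P2 2, P3 2.
P6 gets 4 under Webster and 3 under Hamilton.

Webster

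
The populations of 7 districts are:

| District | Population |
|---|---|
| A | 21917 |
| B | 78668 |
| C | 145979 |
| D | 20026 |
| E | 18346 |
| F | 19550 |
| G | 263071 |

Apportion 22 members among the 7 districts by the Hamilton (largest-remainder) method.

The standard divisor is 567557/22 ≈ 25798.045.
Standard quotas: A 0.8496, B 3.0494, C 5.6585, D 0.7763, E 0.7111, F 0.7578, G 10.1973.
Lower quotas: A 0, B 3, C 5, D 0, E 0, F 0, G 10 (sum 18, leaving 4 seats).
Remainders in descending order: A 0.8496, D 0.7763, F 0.7578, E 0.7111, C 0.6585, G 0.1973, B 0.0494.
Largest remainders: A, D, F, E receive the extra seats.

A 1; B 3; C 5; D 1; E 1; F 1; G 10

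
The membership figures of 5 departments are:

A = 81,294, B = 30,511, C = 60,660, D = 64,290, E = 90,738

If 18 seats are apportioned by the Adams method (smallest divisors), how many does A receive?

4

Standard divisor 327493/18 ≈ 18194.056; standard quotas: A 4.468, B 1.677, C 3.334, D 3.534, E 4.987.
Rounding up gives 5, 2, 4, 4, 5 = 20 seats, so the divisor must be adjusted.
With modified divisor 20900: modified quotas A 3.890, B 1.460, C 2.902, D 3.076, E 4.342.
Rounding up: A 4, B 2, C 3, D 4, E 5 (total 18).
A receives 4.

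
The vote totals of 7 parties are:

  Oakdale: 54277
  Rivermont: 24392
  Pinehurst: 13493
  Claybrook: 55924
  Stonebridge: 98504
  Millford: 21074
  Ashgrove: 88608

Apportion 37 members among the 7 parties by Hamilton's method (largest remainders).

Oakdale=6; Rivermont=3; Pinehurst=1; Claybrook=6; Stonebridge=10; Millford=2; Ashgrove=9

Total 356272; standard divisor 356272/37 ≈ 9628.973.
Standard quotas: Oakdale 5.6368, Rivermont 2.5332, Pinehurst 1.4013, Claybrook 5.8079, Stonebridge 10.2300, Millford 2.1886, Ashgrove 9.2022.
Lower quotas: Oakdale 5, Rivermont 2, Pinehurst 1, Claybrook 5, Stonebridge 10, Millford 2, Ashgrove 9 (sum 34, leaving 3 seats).
Remainders in descending order: Claybrook 0.8079, Oakdale 0.6368, Rivermont 0.5332, Pinehurst 0.4013, Stonebridge 0.2300, Ashgrove 0.2022, Millford 0.1886.
Largest remainders: Claybrook, Oakdale, Rivermont receive the extra seats.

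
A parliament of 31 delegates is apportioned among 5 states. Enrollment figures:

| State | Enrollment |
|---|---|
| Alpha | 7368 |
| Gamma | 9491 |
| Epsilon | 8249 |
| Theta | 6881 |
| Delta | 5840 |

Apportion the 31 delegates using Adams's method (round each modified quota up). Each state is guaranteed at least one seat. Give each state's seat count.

Alpha: 6, Gamma: 7, Epsilon: 7, Theta: 6, Delta: 5

Standard divisor 37829/31 ≈ 1220.29; standard quotas: Alpha 6.038, Gamma 7.778, Epsilon 6.760, Theta 5.639, Delta 4.786.
Rounding up gives 7, 8, 7, 6, 5 = 33 seats, so the divisor must be adjusted.
With modified divisor 1370: modified quotas Alpha 5.378, Gamma 6.928, Epsilon 6.021, Theta 5.023, Delta 4.263.
Rounding up: Alpha 6, Gamma 7, Epsilon 7, Theta 6, Delta 5 (total 31).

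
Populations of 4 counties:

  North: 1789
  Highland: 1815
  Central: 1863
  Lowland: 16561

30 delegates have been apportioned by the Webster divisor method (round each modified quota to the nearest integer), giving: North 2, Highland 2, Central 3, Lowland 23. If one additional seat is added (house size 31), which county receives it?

Priority for the next seat is population ÷ (current seats + 0.5).
Priorities: North 715.600, Highland 726.000, Central 532.286, Lowland 704.723.
Highest priority: Highland.

Highland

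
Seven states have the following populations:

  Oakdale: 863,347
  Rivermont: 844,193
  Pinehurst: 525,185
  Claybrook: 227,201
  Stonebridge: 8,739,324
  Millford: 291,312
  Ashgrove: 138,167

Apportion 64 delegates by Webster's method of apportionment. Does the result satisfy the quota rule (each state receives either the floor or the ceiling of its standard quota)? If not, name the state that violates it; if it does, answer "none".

Standard quotas: Oakdale 4.752, Rivermont 4.646, Pinehurst 2.890, Claybrook 1.250, Stonebridge 48.098, Millford 1.603, Ashgrove 0.760.
Webster allocation: Oakdale 5, Rivermont 5, Pinehurst 3, Claybrook 1, Stonebridge 47, Millford 2, Ashgrove 1.
Stonebridge has quota 48.098 (lower 48, upper 49) but receives 47 — outside the quota interval.

Stonebridge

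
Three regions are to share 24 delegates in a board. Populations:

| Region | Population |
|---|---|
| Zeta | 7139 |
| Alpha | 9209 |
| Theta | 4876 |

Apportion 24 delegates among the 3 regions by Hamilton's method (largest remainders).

Standard divisor: 21224 ÷ 24 ≈ 884.333.
Standard quotas: Zeta 8.0727, Alpha 10.4135, Theta 5.5138.
Lower quotas: Zeta 8, Alpha 10, Theta 5 (sum 23, leaving 1 seat).
Remainders in descending order: Theta 0.5138, Alpha 0.4135, Zeta 0.0727.
Largest remainder: Theta receives the extra seat.

Zeta=8, Alpha=10, Theta=6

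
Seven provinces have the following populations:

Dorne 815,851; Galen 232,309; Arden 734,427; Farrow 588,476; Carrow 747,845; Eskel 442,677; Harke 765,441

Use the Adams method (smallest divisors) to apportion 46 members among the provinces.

Dorne 8; Galen 3; Arden 8; Farrow 6; Carrow 8; Eskel 5; Harke 8

Standard divisor 4327026/46 ≈ 94065.783; standard quotas: Dorne 8.673, Galen 2.470, Arden 7.808, Farrow 6.256, Carrow 7.950, Eskel 4.706, Harke 8.137.
Rounding up gives 9, 3, 8, 7, 8, 5, 9 = 49 seats, so the divisor must be adjusted.
With modified divisor 103400: modified quotas Dorne 7.890, Galen 2.247, Arden 7.103, Farrow 5.691, Carrow 7.233, Eskel 4.281, Harke 7.403.
Rounding up: Dorne 8, Galen 3, Arden 8, Farrow 6, Carrow 8, Eskel 5, Harke 8 (total 46).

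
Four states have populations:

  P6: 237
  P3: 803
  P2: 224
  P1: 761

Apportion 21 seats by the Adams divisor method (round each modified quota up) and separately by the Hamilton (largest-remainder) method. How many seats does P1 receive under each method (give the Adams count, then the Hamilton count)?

Adams: P6 3, P3 8, P2 3, P1 7.
Hamilton: P6 3, P3 8, P2 2, P1 8.
P1 gets 7 under Adams and 8 under Hamilton.

7 and 8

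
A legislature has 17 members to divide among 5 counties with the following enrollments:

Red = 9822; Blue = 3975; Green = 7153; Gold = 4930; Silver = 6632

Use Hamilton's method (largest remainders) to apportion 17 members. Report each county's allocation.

Red 5, Blue 2, Green 4, Gold 3, Silver 3

Total 32512; standard divisor 32512/17 ≈ 1912.471.
Standard quotas: Red 5.1358, Blue 2.0785, Green 3.7402, Gold 2.5778, Silver 3.4678.
Lower quotas: Red 5, Blue 2, Green 3, Gold 2, Silver 3 (sum 15, leaving 2 seats).
Remainders in descending order: Green 0.7402, Gold 0.5778, Silver 0.4678, Red 0.1358, Blue 0.0785.
Largest remainders: Green, Gold receive the extra seats.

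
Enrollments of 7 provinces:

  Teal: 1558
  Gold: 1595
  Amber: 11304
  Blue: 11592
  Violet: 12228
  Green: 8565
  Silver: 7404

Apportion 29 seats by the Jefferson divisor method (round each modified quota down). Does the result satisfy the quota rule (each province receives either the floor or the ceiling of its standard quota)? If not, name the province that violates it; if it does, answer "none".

none

Standard quotas: Teal 0.833, Gold 0.853, Amber 6.043, Blue 6.197, Violet 6.537, Green 4.579, Silver 3.958.
Jefferson allocation: Teal 0, Gold 0, Amber 6, Blue 7, Violet 7, Green 5, Silver 4.
Every allocation lies between the lower and upper quota.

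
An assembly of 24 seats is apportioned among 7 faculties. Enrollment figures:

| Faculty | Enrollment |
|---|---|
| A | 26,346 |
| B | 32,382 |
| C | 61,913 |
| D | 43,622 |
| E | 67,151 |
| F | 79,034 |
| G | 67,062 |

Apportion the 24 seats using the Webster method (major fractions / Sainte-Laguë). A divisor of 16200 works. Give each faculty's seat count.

A=2, B=2, C=4, D=3, E=4, F=5, G=4

With modified divisor 16200: modified quotas A 1.626, B 1.999, C 3.822, D 2.693, E 4.145, F 4.879, G 4.140.
Rounding to the nearest integer: A 2, B 2, C 4, D 3, E 4, F 5, G 4 (total 24).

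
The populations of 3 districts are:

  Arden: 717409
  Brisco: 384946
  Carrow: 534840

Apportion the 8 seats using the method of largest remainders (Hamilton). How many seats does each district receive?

Arden 3, Brisco 2, Carrow 3

Standard divisor: 1637195 ÷ 8 ≈ 204649.375.
Standard quotas: Arden 3.5056, Brisco 1.8810, Carrow 2.6134.
Lower quotas: Arden 3, Brisco 1, Carrow 2 (sum 6, leaving 2 seats).
Remainders in descending order: Brisco 0.8810, Carrow 0.6134, Arden 0.5056.
Largest remainders: Brisco, Carrow receive the extra seats.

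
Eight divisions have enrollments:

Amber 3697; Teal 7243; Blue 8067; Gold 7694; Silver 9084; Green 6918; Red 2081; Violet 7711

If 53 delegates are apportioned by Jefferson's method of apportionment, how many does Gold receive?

Standard divisor 52495/53 ≈ 990.472; standard quotas: Amber 3.733, Teal 7.313, Blue 8.145, Gold 7.768, Silver 9.171, Green 6.985, Red 2.101, Violet 7.785.
Rounding down gives 3, 7, 8, 7, 9, 6, 2, 7 = 49 seats, so the divisor must be adjusted.
With modified divisor 916: modified quotas Amber 4.036, Teal 7.907, Blue 8.807, Gold 8.400, Silver 9.917, Green 7.552, Red 2.272, Violet 8.418.
Rounding down: Amber 4, Teal 7, Blue 8, Gold 8, Silver 9, Green 7, Red 2, Violet 8 (total 53).
Gold receives 8.

8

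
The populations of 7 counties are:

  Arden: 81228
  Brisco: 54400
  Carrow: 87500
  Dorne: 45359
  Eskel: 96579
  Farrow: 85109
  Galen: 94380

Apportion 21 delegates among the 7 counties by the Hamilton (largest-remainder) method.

Arden 3, Brisco 2, Carrow 3, Dorne 2, Eskel 4, Farrow 3, Galen 4

Total 544555; standard divisor 544555/21 ≈ 25931.19.
Standard quotas: Arden 3.1324, Brisco 2.0979, Carrow 3.3743, Dorne 1.7492, Eskel 3.7244, Farrow 3.2821, Galen 3.6396.
Lower quotas: Arden 3, Brisco 2, Carrow 3, Dorne 1, Eskel 3, Farrow 3, Galen 3 (sum 18, leaving 3 seats).
Remainders in descending order: Dorne 0.7492, Eskel 0.7244, Galen 0.6396, Carrow 0.3743, Farrow 0.2821, Arden 0.1324, Brisco 0.0979.
Largest remainders: Dorne, Eskel, Galen receive the extra seats.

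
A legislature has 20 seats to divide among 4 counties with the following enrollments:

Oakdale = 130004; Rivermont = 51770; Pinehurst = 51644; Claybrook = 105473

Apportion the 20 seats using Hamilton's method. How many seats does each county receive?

Oakdale 8; Rivermont 3; Pinehurst 3; Claybrook 6

The standard divisor is 338891/20 ≈ 16944.55.
Standard quotas: Oakdale 7.6723, Rivermont 3.0553, Pinehurst 3.0478, Claybrook 6.2246.
Lower quotas: Oakdale 7, Rivermont 3, Pinehurst 3, Claybrook 6 (sum 19, leaving 1 seat).
Remainders in descending order: Oakdale 0.6723, Claybrook 0.2246, Rivermont 0.0553, Pinehurst 0.0478.
The surplus seat goes to Oakdale.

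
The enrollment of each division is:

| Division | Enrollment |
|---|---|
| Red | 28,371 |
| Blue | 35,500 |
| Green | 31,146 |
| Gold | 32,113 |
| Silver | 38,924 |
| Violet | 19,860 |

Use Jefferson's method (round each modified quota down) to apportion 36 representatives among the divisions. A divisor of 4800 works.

Red 5; Blue 7; Green 6; Gold 6; Silver 8; Violet 4

With modified divisor 4800: modified quotas Red 5.911, Blue 7.396, Green 6.489, Gold 6.690, Silver 8.109, Violet 4.138.
Rounding down: Red 5, Blue 7, Green 6, Gold 6, Silver 8, Violet 4 (total 36).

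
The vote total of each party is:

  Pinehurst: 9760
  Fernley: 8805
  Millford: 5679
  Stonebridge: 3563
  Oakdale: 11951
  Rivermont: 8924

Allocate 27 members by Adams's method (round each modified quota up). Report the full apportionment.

Pinehurst=5, Fernley=5, Millford=3, Stonebridge=2, Oakdale=7, Rivermont=5

Standard divisor 48682/27 ≈ 1803.037; standard quotas: Pinehurst 5.413, Fernley 4.883, Millford 3.150, Stonebridge 1.976, Oakdale 6.628, Rivermont 4.949.
Rounding up gives 6, 5, 4, 2, 7, 5 = 29 seats, so the divisor must be adjusted.
With modified divisor 1970: modified quotas Pinehurst 4.954, Fernley 4.470, Millford 2.883, Stonebridge 1.809, Oakdale 6.066, Rivermont 4.530.
Rounding up: Pinehurst 5, Fernley 5, Millford 3, Stonebridge 2, Oakdale 7, Rivermont 5 (total 27).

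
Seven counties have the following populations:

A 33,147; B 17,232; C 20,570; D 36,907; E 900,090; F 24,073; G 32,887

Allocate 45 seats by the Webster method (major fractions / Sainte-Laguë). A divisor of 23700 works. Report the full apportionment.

A 1; B 1; C 1; D 2; E 38; F 1; G 1

With modified divisor 23700: modified quotas A 1.399, B 0.727, C 0.868, D 1.557, E 37.978, F 1.016, G 1.388.
Rounding to the nearest integer: A 1, B 1, C 1, D 2, E 38, F 1, G 1 (total 45).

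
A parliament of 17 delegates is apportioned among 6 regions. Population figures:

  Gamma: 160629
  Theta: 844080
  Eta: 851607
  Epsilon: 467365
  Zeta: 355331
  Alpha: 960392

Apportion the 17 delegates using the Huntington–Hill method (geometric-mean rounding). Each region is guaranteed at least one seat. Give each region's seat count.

With divisor 229208: modified quotas Gamma 0.701, Theta 3.683, Eta 3.715, Epsilon 2.039, Zeta 1.550, Alpha 4.190.
Geometric-mean thresholds: Gamma (min 1), Theta √(3·4)=3.464, Eta √(3·4)=3.464, Epsilon √(2·3)=2.449, Zeta √(1·2)=1.414, Alpha √(4·5)=4.472.
Each quota rounded against its threshold gives Gamma 1, Theta 4, Eta 4, Epsilon 2, Zeta 2, Alpha 4 (total 17).

Gamma 1; Theta 4; Eta 4; Epsilon 2; Zeta 2; Alpha 4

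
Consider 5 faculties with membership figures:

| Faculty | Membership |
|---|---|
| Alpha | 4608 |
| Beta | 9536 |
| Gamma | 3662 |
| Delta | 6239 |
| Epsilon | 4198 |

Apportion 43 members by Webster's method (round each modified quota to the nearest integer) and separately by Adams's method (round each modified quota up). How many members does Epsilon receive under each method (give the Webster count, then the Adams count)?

6 and 7

Webster: Alpha 7, Beta 15, Gamma 6, Delta 9, Epsilon 6.
Adams: Alpha 7, Beta 14, Gamma 6, Delta 9, Epsilon 7.
Epsilon gets 6 under Webster and 7 under Adams.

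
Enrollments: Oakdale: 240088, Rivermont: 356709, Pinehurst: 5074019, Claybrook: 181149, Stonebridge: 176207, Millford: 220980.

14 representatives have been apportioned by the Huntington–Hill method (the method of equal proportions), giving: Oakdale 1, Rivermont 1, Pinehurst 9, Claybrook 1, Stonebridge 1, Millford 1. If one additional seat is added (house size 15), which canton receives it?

Priority for the next seat is population ÷ (√(s·(s+1))).
Priorities: Oakdale 169767.853, Rivermont 252231.353, Pinehurst 534848.564, Claybrook 128091.686, Stonebridge 124597.165, Millford 156256.457.
Highest priority: Pinehurst.

Pinehurst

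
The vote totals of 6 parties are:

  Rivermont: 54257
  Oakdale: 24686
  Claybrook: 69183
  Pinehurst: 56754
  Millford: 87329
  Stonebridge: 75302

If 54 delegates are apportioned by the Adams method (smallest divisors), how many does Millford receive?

Standard divisor 367511/54 ≈ 6805.759; standard quotas: Rivermont 7.972, Oakdale 3.627, Claybrook 10.165, Pinehurst 8.339, Millford 12.832, Stonebridge 11.064.
Rounding up gives 8, 4, 11, 9, 13, 12 = 57 seats, so the divisor must be adjusted.
With modified divisor 7200: modified quotas Rivermont 7.536, Oakdale 3.429, Claybrook 9.609, Pinehurst 7.883, Millford 12.129, Stonebridge 10.459.
Rounding up: Rivermont 8, Oakdale 4, Claybrook 10, Pinehurst 8, Millford 13, Stonebridge 11 (total 54).
Millford receives 13.

13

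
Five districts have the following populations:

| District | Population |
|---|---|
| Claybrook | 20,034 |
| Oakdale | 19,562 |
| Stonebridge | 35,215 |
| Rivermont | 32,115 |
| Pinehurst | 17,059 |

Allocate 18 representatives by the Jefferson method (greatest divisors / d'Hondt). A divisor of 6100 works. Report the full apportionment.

Claybrook 3; Oakdale 3; Stonebridge 5; Rivermont 5; Pinehurst 2

With modified divisor 6100: modified quotas Claybrook 3.284, Oakdale 3.207, Stonebridge 5.773, Rivermont 5.265, Pinehurst 2.797.
Rounding down: Claybrook 3, Oakdale 3, Stonebridge 5, Rivermont 5, Pinehurst 2 (total 18).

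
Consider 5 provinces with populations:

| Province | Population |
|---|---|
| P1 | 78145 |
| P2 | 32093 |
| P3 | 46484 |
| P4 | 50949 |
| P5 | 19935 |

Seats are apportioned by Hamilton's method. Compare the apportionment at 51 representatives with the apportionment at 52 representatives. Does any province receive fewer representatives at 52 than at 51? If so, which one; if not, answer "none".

At 51 seats: P1 18, P2 7, P3 10, P4 11, P5 5.
At 52 seats: P1 18, P2 7, P3 11, P4 12, P5 4.
P5 drops from 5 to 4.

P5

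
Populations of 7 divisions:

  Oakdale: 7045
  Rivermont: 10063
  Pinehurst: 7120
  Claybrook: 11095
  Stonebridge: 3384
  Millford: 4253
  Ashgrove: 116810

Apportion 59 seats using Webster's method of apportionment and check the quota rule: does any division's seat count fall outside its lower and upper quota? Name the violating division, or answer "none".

Ashgrove

Standard quotas: Oakdale 2.602, Rivermont 3.716, Pinehurst 2.629, Claybrook 4.097, Stonebridge 1.250, Millford 1.571, Ashgrove 43.136.
Webster allocation: Oakdale 3, Rivermont 4, Pinehurst 3, Claybrook 4, Stonebridge 1, Millford 2, Ashgrove 42.
Ashgrove has quota 43.136 (lower 43, upper 44) but receives 42 — outside the quota interval.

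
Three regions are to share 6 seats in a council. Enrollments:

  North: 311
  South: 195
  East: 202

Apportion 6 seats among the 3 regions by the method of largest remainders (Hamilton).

North=2, South=2, East=2

Total 708; standard divisor 708/6 = 118.
Standard quotas: North 2.636, South 1.653, East 1.712.
Lower quotas: North 2, South 1, East 1 (sum 4, leaving 2 seats).
Remainders in descending order: East 0.712, South 0.653, North 0.636.
Largest remainders: East, South receive the extra seats.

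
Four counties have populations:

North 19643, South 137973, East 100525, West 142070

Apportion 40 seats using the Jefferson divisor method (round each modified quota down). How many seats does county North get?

Standard divisor 400211/40 ≈ 10005.275; standard quotas: North 1.963, South 13.790, East 10.047, West 14.200.
Rounding down gives 1, 13, 10, 14 = 38 seats, so the divisor must be adjusted.
With modified divisor 9600: modified quotas North 2.046, South 14.372, East 10.471, West 14.799.
Rounding down: North 2, South 14, East 10, West 14 (total 40).
North receives 2.

2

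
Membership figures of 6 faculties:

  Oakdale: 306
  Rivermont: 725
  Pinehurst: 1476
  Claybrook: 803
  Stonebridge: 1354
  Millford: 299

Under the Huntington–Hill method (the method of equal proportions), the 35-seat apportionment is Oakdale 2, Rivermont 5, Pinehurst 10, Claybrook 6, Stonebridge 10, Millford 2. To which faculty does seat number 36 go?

Priority for the next seat is population ÷ (√(s·(s+1))).
Priorities: Oakdale 124.924, Rivermont 132.366, Pinehurst 140.731, Claybrook 123.906, Stonebridge 129.099, Millford 122.066.
Highest priority: Pinehurst.

Pinehurst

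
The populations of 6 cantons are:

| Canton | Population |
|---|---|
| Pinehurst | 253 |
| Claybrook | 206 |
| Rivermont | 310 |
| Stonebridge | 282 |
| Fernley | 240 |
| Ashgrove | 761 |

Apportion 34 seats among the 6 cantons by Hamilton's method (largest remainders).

The standard divisor is 2052/34 ≈ 60.353.
Standard quotas: Pinehurst 4.192, Claybrook 3.413, Rivermont 5.136, Stonebridge 4.673, Fernley 3.977, Ashgrove 12.609.
Lower quotas: Pinehurst 4, Claybrook 3, Rivermont 5, Stonebridge 4, Fernley 3, Ashgrove 12 (sum 31, leaving 3 seats).
Remainders in descending order: Fernley 0.977, Stonebridge 0.673, Ashgrove 0.609, Claybrook 0.413, Pinehurst 0.192, Rivermont 0.136.
The surplus seats go to Fernley, Stonebridge, Ashgrove.

Pinehurst 4; Claybrook 3; Rivermont 5; Stonebridge 5; Fernley 4; Ashgrove 13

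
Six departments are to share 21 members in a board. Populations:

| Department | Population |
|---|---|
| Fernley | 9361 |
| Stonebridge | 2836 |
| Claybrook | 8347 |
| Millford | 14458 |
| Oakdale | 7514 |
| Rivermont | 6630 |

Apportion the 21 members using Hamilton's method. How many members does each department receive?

Fernley: 4; Stonebridge: 1; Claybrook: 4; Millford: 6; Oakdale: 3; Rivermont: 3

The standard divisor is 49146/21 ≈ 2340.286.
Standard quotas: Fernley 3.9999, Stonebridge 1.2118, Claybrook 3.5667, Millford 6.1779, Oakdale 3.2107, Rivermont 2.8330.
Lower quotas: Fernley 3, Stonebridge 1, Claybrook 3, Millford 6, Oakdale 3, Rivermont 2 (sum 18, leaving 3 seats).
Remainders in descending order: Fernley 0.9999, Rivermont 0.8330, Claybrook 0.5667, Stonebridge 0.2118, Oakdale 0.2107, Millford 0.1779.
Largest remainders: Fernley, Rivermont, Claybrook receive the extra seats.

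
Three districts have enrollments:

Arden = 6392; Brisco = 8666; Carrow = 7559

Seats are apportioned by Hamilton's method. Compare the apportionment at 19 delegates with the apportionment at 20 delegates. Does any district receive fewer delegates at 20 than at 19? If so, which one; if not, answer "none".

At 19 seats: Arden 6, Brisco 7, Carrow 6.
At 20 seats: Arden 5, Brisco 8, Carrow 7.
Arden drops from 6 to 5.

Arden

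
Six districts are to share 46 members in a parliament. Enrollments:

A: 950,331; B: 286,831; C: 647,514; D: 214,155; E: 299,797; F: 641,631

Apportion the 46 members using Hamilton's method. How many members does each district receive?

A 14, B 4, C 10, D 3, E 5, F 10

Standard divisor: 3040259 ÷ 46 ≈ 66092.587.
Standard quotas: A 14.3788, B 4.3398, C 9.7971, D 3.2402, E 4.5360, F 9.7081.
Lower quotas: A 14, B 4, C 9, D 3, E 4, F 9 (sum 43, leaving 3 seats).
Remainders in descending order: C 0.7971, F 0.7081, E 0.5360, A 0.3788, B 0.3398, D 0.2402.
Largest remainders: C, F, E receive the extra seats.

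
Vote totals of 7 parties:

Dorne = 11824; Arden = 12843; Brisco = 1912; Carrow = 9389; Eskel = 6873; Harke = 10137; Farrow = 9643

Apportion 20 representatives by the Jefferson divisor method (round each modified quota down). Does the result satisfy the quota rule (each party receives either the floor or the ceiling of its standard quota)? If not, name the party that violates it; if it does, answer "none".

none

Standard quotas: Dorne 3.776, Arden 4.102, Brisco 0.611, Carrow 2.999, Eskel 2.195, Harke 3.238, Farrow 3.080.
Jefferson allocation: Dorne 4, Arden 5, Brisco 0, Carrow 3, Eskel 2, Harke 3, Farrow 3.
Every allocation lies between the lower and upper quota.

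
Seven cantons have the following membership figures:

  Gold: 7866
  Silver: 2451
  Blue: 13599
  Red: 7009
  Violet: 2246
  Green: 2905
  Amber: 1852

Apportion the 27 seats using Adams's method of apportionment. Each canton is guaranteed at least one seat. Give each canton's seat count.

Standard divisor 37928/27 ≈ 1404.741; standard quotas: Gold 5.600, Silver 1.745, Blue 9.681, Red 4.990, Violet 1.599, Green 2.068, Amber 1.318.
Rounding up gives 6, 2, 10, 5, 2, 3, 2 = 30 seats, so the divisor must be adjusted.
With modified divisor 1600: modified quotas Gold 4.916, Silver 1.532, Blue 8.499, Red 4.381, Violet 1.404, Green 1.816, Amber 1.157.
Rounding up: Gold 5, Silver 2, Blue 9, Red 5, Violet 2, Green 2, Amber 2 (total 27).

Gold 5; Silver 2; Blue 9; Red 5; Violet 2; Green 2; Amber 2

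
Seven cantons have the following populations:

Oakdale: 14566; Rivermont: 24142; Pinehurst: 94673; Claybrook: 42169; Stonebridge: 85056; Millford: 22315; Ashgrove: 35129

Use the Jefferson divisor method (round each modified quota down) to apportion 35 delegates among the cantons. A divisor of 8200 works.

Oakdale=1, Rivermont=2, Pinehurst=11, Claybrook=5, Stonebridge=10, Millford=2, Ashgrove=4

With modified divisor 8200: modified quotas Oakdale 1.776, Rivermont 2.944, Pinehurst 11.545, Claybrook 5.143, Stonebridge 10.373, Millford 2.721, Ashgrove 4.284.
Rounding down: Oakdale 1, Rivermont 2, Pinehurst 11, Claybrook 5, Stonebridge 10, Millford 2, Ashgrove 4 (total 35).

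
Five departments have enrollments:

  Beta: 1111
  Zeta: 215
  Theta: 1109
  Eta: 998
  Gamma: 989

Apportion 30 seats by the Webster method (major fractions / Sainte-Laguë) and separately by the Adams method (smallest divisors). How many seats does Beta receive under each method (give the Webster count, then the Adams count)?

Webster: Beta 8, Zeta 1, Theta 7, Eta 7, Gamma 7.
Adams: Beta 7, Zeta 2, Theta 7, Eta 7, Gamma 7.
Beta gets 8 under Webster and 7 under Adams.

8 and 7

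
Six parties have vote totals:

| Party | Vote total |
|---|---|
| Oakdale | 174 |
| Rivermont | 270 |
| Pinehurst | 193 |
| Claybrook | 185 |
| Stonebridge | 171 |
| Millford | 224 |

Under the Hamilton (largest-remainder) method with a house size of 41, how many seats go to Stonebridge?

The standard divisor is 1217/41 ≈ 29.683.
Standard quotas: Oakdale 5.862, Rivermont 9.096, Pinehurst 6.502, Claybrook 6.233, Stonebridge 5.761, Millford 7.546.
Lower quotas: Oakdale 5, Rivermont 9, Pinehurst 6, Claybrook 6, Stonebridge 5, Millford 7 (sum 38, leaving 3 seats).
Remainders in descending order: Oakdale 0.862, Stonebridge 0.761, Millford 0.546, Pinehurst 0.502, Claybrook 0.233, Rivermont 0.096.
Largest remainders: Oakdale, Stonebridge, Millford receive the extra seats.
Stonebridge receives 6.

6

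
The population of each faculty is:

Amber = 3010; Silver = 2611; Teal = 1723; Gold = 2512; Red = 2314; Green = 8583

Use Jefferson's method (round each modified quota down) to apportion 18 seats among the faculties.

Standard divisor 20753/18 ≈ 1152.944; standard quotas: Amber 2.611, Silver 2.265, Teal 1.494, Gold 2.179, Red 2.007, Green 7.444.
Rounding down gives 2, 2, 1, 2, 2, 7 = 16 seats, so the divisor must be adjusted.
With modified divisor 980: modified quotas Amber 3.071, Silver 2.664, Teal 1.758, Gold 2.563, Red 2.361, Green 8.758.
Rounding down: Amber 3, Silver 2, Teal 1, Gold 2, Red 2, Green 8 (total 18).

Amber: 3, Silver: 2, Teal: 1, Gold: 2, Red: 2, Green: 8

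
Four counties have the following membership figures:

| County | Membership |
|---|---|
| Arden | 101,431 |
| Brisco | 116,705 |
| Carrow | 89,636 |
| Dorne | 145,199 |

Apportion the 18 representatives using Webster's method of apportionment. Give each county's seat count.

Standard divisor 452971/18 ≈ 25165.056; standard quotas: Arden 4.031, Brisco 4.638, Carrow 3.562, Dorne 5.770.
Rounding to the nearest integer gives 4, 5, 4, 6 = 19 seats, so the divisor must be adjusted.
With modified divisor 25800: modified quotas Arden 3.931, Brisco 4.523, Carrow 3.474, Dorne 5.628.
Rounding to the nearest integer: Arden 4, Brisco 5, Carrow 3, Dorne 6 (total 18).

Arden 4; Brisco 5; Carrow 3; Dorne 6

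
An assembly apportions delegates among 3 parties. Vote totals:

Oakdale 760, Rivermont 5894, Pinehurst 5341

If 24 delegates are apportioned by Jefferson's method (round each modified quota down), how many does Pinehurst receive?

Standard divisor 11995/24 ≈ 499.792; standard quotas: Oakdale 1.521, Rivermont 11.793, Pinehurst 10.686.
Rounding down gives 1, 11, 10 = 22 seats, so the divisor must be adjusted.
With modified divisor 470: modified quotas Oakdale 1.617, Rivermont 12.540, Pinehurst 11.364.
Rounding down: Oakdale 1, Rivermont 12, Pinehurst 11 (total 24).
Pinehurst receives 11.

11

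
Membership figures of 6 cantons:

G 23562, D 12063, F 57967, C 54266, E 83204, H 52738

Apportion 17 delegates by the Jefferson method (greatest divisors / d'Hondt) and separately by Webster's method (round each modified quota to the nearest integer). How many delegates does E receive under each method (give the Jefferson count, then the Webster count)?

Jefferson: G 1, D 0, F 4, C 3, E 6, H 3.
Webster: G 1, D 1, F 4, C 3, E 5, H 3.
E gets 6 under Jefferson and 5 under Webster.

6 and 5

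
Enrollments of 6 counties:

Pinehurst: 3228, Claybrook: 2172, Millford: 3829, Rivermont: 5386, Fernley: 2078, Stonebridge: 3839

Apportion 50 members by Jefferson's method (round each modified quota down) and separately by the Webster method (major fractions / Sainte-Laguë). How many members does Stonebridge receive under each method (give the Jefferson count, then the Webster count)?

9 and 10

Jefferson: Pinehurst 8, Claybrook 5, Millford 9, Rivermont 14, Fernley 5, Stonebridge 9.
Webster: Pinehurst 8, Claybrook 5, Millford 9, Rivermont 13, Fernley 5, Stonebridge 10.
Stonebridge gets 9 under Jefferson and 10 under Webster.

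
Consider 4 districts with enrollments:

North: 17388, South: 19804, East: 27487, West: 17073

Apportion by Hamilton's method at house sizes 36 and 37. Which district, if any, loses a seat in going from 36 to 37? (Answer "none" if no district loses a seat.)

none

At 36 seats: North 8, South 9, East 12, West 7.
At 37 seats: North 8, South 9, East 12, West 8.
No district's allocation decreased.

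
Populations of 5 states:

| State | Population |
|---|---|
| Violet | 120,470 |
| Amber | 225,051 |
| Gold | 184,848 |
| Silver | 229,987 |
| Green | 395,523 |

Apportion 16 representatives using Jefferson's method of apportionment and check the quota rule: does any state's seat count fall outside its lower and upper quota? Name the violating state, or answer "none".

none

Standard quotas: Violet 1.668, Amber 3.115, Gold 2.559, Silver 3.184, Green 5.475.
Jefferson allocation: Violet 1, Amber 3, Gold 3, Silver 3, Green 6.
Every allocation lies between the lower and upper quota.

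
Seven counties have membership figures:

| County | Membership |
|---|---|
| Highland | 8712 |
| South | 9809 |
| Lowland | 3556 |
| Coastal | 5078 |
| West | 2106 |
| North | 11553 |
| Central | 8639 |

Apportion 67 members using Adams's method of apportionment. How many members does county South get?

Standard divisor 49453/67 ≈ 738.104; standard quotas: Highland 11.803, South 13.289, Lowland 4.818, Coastal 6.880, West 2.853, North 15.652, Central 11.704.
Rounding up gives 12, 14, 5, 7, 3, 16, 12 = 69 seats, so the divisor must be adjusted.
With modified divisor 780: modified quotas Highland 11.169, South 12.576, Lowland 4.559, Coastal 6.510, West 2.700, North 14.812, Central 11.076.
Rounding up: Highland 12, South 13, Lowland 5, Coastal 7, West 3, North 15, Central 12 (total 67).
South receives 13.

13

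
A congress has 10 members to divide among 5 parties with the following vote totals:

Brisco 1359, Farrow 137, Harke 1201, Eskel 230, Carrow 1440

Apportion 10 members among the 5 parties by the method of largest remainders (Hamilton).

The standard divisor is 4367/10 ≈ 436.7.
Standard quotas: Brisco 3.112, Farrow 0.314, Harke 2.750, Eskel 0.527, Carrow 3.297.
Lower quotas: Brisco 3, Farrow 0, Harke 2, Eskel 0, Carrow 3 (sum 8, leaving 2 seats).
Remainders in descending order: Harke 0.750, Eskel 0.527, Farrow 0.314, Carrow 0.297, Brisco 0.112.
The surplus seats go to Harke, Eskel.

Brisco 3; Farrow 0; Harke 3; Eskel 1; Carrow 3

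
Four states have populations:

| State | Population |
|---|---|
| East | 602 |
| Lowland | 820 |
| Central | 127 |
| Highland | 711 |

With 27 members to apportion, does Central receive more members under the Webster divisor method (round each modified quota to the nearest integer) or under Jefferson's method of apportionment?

Webster: East 7, Lowland 10, Central 2, Highland 8.
Jefferson: East 7, Lowland 10, Central 1, Highland 9.
Central gets 2 under Webster and 1 under Jefferson.

Webster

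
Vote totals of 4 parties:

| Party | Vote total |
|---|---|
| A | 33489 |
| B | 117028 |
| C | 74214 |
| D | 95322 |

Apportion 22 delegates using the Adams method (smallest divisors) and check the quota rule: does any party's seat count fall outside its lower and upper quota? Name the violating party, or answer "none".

none

Standard quotas: A 2.302, B 8.044, C 5.101, D 6.552.
Adams allocation: A 3, B 8, C 5, D 6.
Every allocation lies between the lower and upper quota.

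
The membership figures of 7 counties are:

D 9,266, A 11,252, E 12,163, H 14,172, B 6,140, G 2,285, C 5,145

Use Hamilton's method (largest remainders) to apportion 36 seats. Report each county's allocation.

Standard divisor: 60423 ÷ 36 ≈ 1678.417.
Standard quotas: D 5.5207, A 6.7039, E 7.2467, H 8.4437, B 3.6582, G 1.3614, C 3.0654.
Lower quotas: D 5, A 6, E 7, H 8, B 3, G 1, C 3 (sum 33, leaving 3 seats).
Remainders in descending order: A 0.7039, B 0.6582, D 0.5207, H 0.4437, G 0.3614, E 0.2467, C 0.0654.
Largest remainders: A, B, D receive the extra seats.

D 6, A 7, E 7, H 8, B 4, G 1, C 3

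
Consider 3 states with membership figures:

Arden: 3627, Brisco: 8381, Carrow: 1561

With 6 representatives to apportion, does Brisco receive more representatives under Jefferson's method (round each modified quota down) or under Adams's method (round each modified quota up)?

Jefferson

Jefferson: Arden 2, Brisco 4, Carrow 0.
Adams: Arden 2, Brisco 3, Carrow 1.
Brisco gets 4 under Jefferson and 3 under Adams.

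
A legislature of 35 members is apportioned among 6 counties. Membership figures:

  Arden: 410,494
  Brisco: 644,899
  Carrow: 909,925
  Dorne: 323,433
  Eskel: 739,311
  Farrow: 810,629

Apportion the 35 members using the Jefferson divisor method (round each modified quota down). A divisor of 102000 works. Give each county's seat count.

With modified divisor 102000: modified quotas Arden 4.024, Brisco 6.323, Carrow 8.921, Dorne 3.171, Eskel 7.248, Farrow 7.947.
Rounding down: Arden 4, Brisco 6, Carrow 8, Dorne 3, Eskel 7, Farrow 7 (total 35).

Arden=4, Brisco=6, Carrow=8, Dorne=3, Eskel=7, Farrow=7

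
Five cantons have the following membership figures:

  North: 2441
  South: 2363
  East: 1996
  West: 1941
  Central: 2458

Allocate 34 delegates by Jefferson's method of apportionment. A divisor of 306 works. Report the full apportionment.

North 7; South 7; East 6; West 6; Central 8

With modified divisor 306: modified quotas North 7.977, South 7.722, East 6.523, West 6.343, Central 8.033.
Rounding down: North 7, South 7, East 6, West 6, Central 8 (total 34).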